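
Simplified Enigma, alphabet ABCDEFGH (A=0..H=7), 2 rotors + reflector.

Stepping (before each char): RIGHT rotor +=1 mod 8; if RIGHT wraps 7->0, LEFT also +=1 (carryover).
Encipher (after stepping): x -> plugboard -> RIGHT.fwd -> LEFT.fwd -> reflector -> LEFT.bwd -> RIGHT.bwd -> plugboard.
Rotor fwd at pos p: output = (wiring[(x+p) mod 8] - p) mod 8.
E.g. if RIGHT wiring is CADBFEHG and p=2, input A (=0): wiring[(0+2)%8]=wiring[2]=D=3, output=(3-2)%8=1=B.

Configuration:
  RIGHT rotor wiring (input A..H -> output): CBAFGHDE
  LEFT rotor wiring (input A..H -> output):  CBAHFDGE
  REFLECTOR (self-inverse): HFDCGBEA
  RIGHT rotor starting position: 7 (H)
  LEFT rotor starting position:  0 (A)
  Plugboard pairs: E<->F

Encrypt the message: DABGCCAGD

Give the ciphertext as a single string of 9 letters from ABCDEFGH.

Answer: EHECEDEDA

Derivation:
Char 1 ('D'): step: R->0, L->1 (L advanced); D->plug->D->R->F->L->F->refl->B->L'->H->R'->F->plug->E
Char 2 ('A'): step: R->1, L=1; A->plug->A->R->A->L->A->refl->H->L'->B->R'->H->plug->H
Char 3 ('B'): step: R->2, L=1; B->plug->B->R->D->L->E->refl->G->L'->C->R'->F->plug->E
Char 4 ('G'): step: R->3, L=1; G->plug->G->R->G->L->D->refl->C->L'->E->R'->C->plug->C
Char 5 ('C'): step: R->4, L=1; C->plug->C->R->H->L->B->refl->F->L'->F->R'->F->plug->E
Char 6 ('C'): step: R->5, L=1; C->plug->C->R->H->L->B->refl->F->L'->F->R'->D->plug->D
Char 7 ('A'): step: R->6, L=1; A->plug->A->R->F->L->F->refl->B->L'->H->R'->F->plug->E
Char 8 ('G'): step: R->7, L=1; G->plug->G->R->A->L->A->refl->H->L'->B->R'->D->plug->D
Char 9 ('D'): step: R->0, L->2 (L advanced); D->plug->D->R->F->L->C->refl->D->L'->C->R'->A->plug->A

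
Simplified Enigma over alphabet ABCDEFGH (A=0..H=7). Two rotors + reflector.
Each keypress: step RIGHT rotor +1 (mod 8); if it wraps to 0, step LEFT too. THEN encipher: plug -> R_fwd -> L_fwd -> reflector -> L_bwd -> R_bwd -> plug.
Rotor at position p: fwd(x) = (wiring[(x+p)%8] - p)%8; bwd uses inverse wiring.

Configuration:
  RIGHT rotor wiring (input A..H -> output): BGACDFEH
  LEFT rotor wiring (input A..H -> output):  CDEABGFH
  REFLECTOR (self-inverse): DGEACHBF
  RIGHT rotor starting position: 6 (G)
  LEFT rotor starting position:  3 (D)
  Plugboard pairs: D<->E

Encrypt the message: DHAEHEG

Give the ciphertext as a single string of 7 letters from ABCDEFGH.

Answer: FAHABHA

Derivation:
Char 1 ('D'): step: R->7, L=3; D->plug->E->R->D->L->C->refl->E->L'->E->R'->F->plug->F
Char 2 ('H'): step: R->0, L->4 (L advanced); H->plug->H->R->H->L->E->refl->C->L'->B->R'->A->plug->A
Char 3 ('A'): step: R->1, L=4; A->plug->A->R->F->L->H->refl->F->L'->A->R'->H->plug->H
Char 4 ('E'): step: R->2, L=4; E->plug->D->R->D->L->D->refl->A->L'->G->R'->A->plug->A
Char 5 ('H'): step: R->3, L=4; H->plug->H->R->F->L->H->refl->F->L'->A->R'->B->plug->B
Char 6 ('E'): step: R->4, L=4; E->plug->D->R->D->L->D->refl->A->L'->G->R'->H->plug->H
Char 7 ('G'): step: R->5, L=4; G->plug->G->R->F->L->H->refl->F->L'->A->R'->A->plug->A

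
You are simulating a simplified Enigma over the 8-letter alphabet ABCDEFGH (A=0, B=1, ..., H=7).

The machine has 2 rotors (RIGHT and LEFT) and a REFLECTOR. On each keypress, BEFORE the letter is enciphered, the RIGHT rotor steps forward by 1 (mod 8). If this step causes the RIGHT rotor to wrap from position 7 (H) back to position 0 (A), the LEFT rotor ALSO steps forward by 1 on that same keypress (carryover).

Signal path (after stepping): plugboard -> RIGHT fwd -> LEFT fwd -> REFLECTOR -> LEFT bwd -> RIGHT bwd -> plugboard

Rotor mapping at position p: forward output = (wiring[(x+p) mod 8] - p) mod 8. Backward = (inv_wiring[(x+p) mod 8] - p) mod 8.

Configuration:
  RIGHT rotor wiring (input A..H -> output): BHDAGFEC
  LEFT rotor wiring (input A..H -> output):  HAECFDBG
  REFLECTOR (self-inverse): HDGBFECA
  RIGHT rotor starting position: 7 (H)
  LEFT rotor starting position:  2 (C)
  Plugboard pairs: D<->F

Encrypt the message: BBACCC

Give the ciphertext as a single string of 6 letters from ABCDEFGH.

Char 1 ('B'): step: R->0, L->3 (L advanced); B->plug->B->R->H->L->B->refl->D->L'->E->R'->G->plug->G
Char 2 ('B'): step: R->1, L=3; B->plug->B->R->C->L->A->refl->H->L'->A->R'->H->plug->H
Char 3 ('A'): step: R->2, L=3; A->plug->A->R->B->L->C->refl->G->L'->D->R'->D->plug->F
Char 4 ('C'): step: R->3, L=3; C->plug->C->R->C->L->A->refl->H->L'->A->R'->H->plug->H
Char 5 ('C'): step: R->4, L=3; C->plug->C->R->A->L->H->refl->A->L'->C->R'->A->plug->A
Char 6 ('C'): step: R->5, L=3; C->plug->C->R->F->L->E->refl->F->L'->G->R'->F->plug->D

Answer: GHFHAD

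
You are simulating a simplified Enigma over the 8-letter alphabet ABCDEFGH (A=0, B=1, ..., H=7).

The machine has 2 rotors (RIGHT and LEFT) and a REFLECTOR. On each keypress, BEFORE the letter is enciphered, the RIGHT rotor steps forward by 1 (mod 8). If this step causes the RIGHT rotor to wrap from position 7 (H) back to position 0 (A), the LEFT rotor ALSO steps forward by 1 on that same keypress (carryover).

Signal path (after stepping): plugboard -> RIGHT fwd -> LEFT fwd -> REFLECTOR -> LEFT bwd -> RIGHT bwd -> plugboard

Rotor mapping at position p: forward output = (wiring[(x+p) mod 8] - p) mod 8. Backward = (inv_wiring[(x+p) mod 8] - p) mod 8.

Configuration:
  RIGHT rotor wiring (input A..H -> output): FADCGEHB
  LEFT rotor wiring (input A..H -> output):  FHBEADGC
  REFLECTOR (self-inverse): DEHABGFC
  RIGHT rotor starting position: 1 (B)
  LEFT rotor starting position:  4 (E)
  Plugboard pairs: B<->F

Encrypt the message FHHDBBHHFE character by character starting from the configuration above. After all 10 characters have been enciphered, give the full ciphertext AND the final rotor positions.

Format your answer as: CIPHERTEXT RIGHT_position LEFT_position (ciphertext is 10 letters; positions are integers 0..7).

Answer: CDCCGGABDD 3 5

Derivation:
Char 1 ('F'): step: R->2, L=4; F->plug->B->R->A->L->E->refl->B->L'->E->R'->C->plug->C
Char 2 ('H'): step: R->3, L=4; H->plug->H->R->A->L->E->refl->B->L'->E->R'->D->plug->D
Char 3 ('H'): step: R->4, L=4; H->plug->H->R->G->L->F->refl->G->L'->D->R'->C->plug->C
Char 4 ('D'): step: R->5, L=4; D->plug->D->R->A->L->E->refl->B->L'->E->R'->C->plug->C
Char 5 ('B'): step: R->6, L=4; B->plug->F->R->E->L->B->refl->E->L'->A->R'->G->plug->G
Char 6 ('B'): step: R->7, L=4; B->plug->F->R->H->L->A->refl->D->L'->F->R'->G->plug->G
Char 7 ('H'): step: R->0, L->5 (L advanced); H->plug->H->R->B->L->B->refl->E->L'->F->R'->A->plug->A
Char 8 ('H'): step: R->1, L=5; H->plug->H->R->E->L->C->refl->H->L'->G->R'->F->plug->B
Char 9 ('F'): step: R->2, L=5; F->plug->B->R->A->L->G->refl->F->L'->C->R'->D->plug->D
Char 10 ('E'): step: R->3, L=5; E->plug->E->R->G->L->H->refl->C->L'->E->R'->D->plug->D
Final: ciphertext=CDCCGGABDD, RIGHT=3, LEFT=5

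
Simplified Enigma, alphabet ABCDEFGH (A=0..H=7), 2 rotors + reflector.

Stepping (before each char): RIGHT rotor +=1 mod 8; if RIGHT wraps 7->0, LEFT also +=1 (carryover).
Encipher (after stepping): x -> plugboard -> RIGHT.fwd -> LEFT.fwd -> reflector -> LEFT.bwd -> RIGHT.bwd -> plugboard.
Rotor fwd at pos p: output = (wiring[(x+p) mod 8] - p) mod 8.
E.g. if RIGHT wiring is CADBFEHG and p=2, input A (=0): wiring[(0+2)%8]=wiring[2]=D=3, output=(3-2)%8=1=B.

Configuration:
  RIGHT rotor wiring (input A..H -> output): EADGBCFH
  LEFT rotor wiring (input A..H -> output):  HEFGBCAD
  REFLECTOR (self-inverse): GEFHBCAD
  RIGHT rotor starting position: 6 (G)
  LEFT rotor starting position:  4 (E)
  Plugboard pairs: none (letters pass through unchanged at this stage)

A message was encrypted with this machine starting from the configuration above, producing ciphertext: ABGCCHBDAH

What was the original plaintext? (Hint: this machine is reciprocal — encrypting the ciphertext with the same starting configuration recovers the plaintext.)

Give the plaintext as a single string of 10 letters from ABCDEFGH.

Answer: ECAHBAEEGF

Derivation:
Char 1 ('A'): step: R->7, L=4; A->plug->A->R->A->L->F->refl->C->L'->H->R'->E->plug->E
Char 2 ('B'): step: R->0, L->5 (L advanced); B->plug->B->R->A->L->F->refl->C->L'->D->R'->C->plug->C
Char 3 ('G'): step: R->1, L=5; G->plug->G->R->G->L->B->refl->E->L'->H->R'->A->plug->A
Char 4 ('C'): step: R->2, L=5; C->plug->C->R->H->L->E->refl->B->L'->G->R'->H->plug->H
Char 5 ('C'): step: R->3, L=5; C->plug->C->R->H->L->E->refl->B->L'->G->R'->B->plug->B
Char 6 ('H'): step: R->4, L=5; H->plug->H->R->C->L->G->refl->A->L'->F->R'->A->plug->A
Char 7 ('B'): step: R->5, L=5; B->plug->B->R->A->L->F->refl->C->L'->D->R'->E->plug->E
Char 8 ('D'): step: R->6, L=5; D->plug->D->R->C->L->G->refl->A->L'->F->R'->E->plug->E
Char 9 ('A'): step: R->7, L=5; A->plug->A->R->A->L->F->refl->C->L'->D->R'->G->plug->G
Char 10 ('H'): step: R->0, L->6 (L advanced); H->plug->H->R->H->L->E->refl->B->L'->C->R'->F->plug->F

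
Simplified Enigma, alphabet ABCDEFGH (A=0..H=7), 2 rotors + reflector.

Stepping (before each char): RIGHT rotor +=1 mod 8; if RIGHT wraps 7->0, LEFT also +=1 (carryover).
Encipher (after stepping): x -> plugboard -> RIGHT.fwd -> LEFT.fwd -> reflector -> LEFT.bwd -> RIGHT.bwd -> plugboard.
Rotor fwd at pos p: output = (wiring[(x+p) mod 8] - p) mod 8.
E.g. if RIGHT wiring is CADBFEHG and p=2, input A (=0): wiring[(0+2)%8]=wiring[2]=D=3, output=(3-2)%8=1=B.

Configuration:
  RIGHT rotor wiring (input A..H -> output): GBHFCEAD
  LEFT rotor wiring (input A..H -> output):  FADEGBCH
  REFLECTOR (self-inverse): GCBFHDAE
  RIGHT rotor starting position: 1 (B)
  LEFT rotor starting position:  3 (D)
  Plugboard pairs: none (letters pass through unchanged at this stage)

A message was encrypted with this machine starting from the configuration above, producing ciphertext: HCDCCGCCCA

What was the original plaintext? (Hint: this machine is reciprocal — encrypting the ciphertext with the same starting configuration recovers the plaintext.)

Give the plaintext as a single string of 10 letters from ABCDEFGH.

Answer: DGEDBDEAGB

Derivation:
Char 1 ('H'): step: R->2, L=3; H->plug->H->R->H->L->A->refl->G->L'->C->R'->D->plug->D
Char 2 ('C'): step: R->3, L=3; C->plug->C->R->B->L->D->refl->F->L'->G->R'->G->plug->G
Char 3 ('D'): step: R->4, L=3; D->plug->D->R->H->L->A->refl->G->L'->C->R'->E->plug->E
Char 4 ('C'): step: R->5, L=3; C->plug->C->R->G->L->F->refl->D->L'->B->R'->D->plug->D
Char 5 ('C'): step: R->6, L=3; C->plug->C->R->A->L->B->refl->C->L'->F->R'->B->plug->B
Char 6 ('G'): step: R->7, L=3; G->plug->G->R->F->L->C->refl->B->L'->A->R'->D->plug->D
Char 7 ('C'): step: R->0, L->4 (L advanced); C->plug->C->R->H->L->A->refl->G->L'->C->R'->E->plug->E
Char 8 ('C'): step: R->1, L=4; C->plug->C->R->E->L->B->refl->C->L'->A->R'->A->plug->A
Char 9 ('C'): step: R->2, L=4; C->plug->C->R->A->L->C->refl->B->L'->E->R'->G->plug->G
Char 10 ('A'): step: R->3, L=4; A->plug->A->R->C->L->G->refl->A->L'->H->R'->B->plug->B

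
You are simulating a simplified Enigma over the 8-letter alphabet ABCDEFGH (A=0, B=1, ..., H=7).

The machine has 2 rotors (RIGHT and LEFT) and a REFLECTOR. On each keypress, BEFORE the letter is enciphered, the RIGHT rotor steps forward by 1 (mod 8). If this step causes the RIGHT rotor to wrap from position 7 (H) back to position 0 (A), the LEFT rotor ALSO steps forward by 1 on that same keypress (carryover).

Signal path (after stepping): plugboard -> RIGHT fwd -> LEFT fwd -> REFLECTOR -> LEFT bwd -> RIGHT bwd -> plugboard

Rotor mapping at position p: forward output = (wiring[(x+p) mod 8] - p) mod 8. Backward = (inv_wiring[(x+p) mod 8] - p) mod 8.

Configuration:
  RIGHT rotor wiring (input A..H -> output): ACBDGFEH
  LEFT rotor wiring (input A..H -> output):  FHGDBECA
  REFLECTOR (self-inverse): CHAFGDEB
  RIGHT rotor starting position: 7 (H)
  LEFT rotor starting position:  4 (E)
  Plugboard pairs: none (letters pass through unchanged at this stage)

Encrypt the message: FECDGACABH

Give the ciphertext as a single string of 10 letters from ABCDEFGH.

Char 1 ('F'): step: R->0, L->5 (L advanced); F->plug->F->R->F->L->B->refl->H->L'->A->R'->A->plug->A
Char 2 ('E'): step: R->1, L=5; E->plug->E->R->E->L->C->refl->A->L'->D->R'->F->plug->F
Char 3 ('C'): step: R->2, L=5; C->plug->C->R->E->L->C->refl->A->L'->D->R'->D->plug->D
Char 4 ('D'): step: R->3, L=5; D->plug->D->R->B->L->F->refl->D->L'->C->R'->C->plug->C
Char 5 ('G'): step: R->4, L=5; G->plug->G->R->F->L->B->refl->H->L'->A->R'->C->plug->C
Char 6 ('A'): step: R->5, L=5; A->plug->A->R->A->L->H->refl->B->L'->F->R'->E->plug->E
Char 7 ('C'): step: R->6, L=5; C->plug->C->R->C->L->D->refl->F->L'->B->R'->B->plug->B
Char 8 ('A'): step: R->7, L=5; A->plug->A->R->A->L->H->refl->B->L'->F->R'->H->plug->H
Char 9 ('B'): step: R->0, L->6 (L advanced); B->plug->B->R->C->L->H->refl->B->L'->D->R'->D->plug->D
Char 10 ('H'): step: R->1, L=6; H->plug->H->R->H->L->G->refl->E->L'->A->R'->B->plug->B

Answer: AFDCCEBHDB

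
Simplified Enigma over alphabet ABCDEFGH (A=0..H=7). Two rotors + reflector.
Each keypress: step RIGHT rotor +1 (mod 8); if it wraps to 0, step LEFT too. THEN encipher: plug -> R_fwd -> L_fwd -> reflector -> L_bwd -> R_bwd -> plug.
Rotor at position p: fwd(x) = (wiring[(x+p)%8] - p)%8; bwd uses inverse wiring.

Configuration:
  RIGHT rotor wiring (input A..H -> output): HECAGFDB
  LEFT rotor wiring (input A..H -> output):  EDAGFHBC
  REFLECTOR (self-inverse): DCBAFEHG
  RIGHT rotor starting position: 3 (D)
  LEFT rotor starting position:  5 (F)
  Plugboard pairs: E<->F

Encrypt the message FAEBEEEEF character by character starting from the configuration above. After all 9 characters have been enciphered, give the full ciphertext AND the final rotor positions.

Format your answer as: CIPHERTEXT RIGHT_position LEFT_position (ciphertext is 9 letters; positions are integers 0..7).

Char 1 ('F'): step: R->4, L=5; F->plug->E->R->D->L->H->refl->G->L'->E->R'->H->plug->H
Char 2 ('A'): step: R->5, L=5; A->plug->A->R->A->L->C->refl->B->L'->G->R'->B->plug->B
Char 3 ('E'): step: R->6, L=5; E->plug->F->R->C->L->F->refl->E->L'->B->R'->C->plug->C
Char 4 ('B'): step: R->7, L=5; B->plug->B->R->A->L->C->refl->B->L'->G->R'->G->plug->G
Char 5 ('E'): step: R->0, L->6 (L advanced); E->plug->F->R->F->L->A->refl->D->L'->A->R'->D->plug->D
Char 6 ('E'): step: R->1, L=6; E->plug->F->R->C->L->G->refl->H->L'->G->R'->H->plug->H
Char 7 ('E'): step: R->2, L=6; E->plug->F->R->H->L->B->refl->C->L'->E->R'->C->plug->C
Char 8 ('E'): step: R->3, L=6; E->plug->F->R->E->L->C->refl->B->L'->H->R'->H->plug->H
Char 9 ('F'): step: R->4, L=6; F->plug->E->R->D->L->F->refl->E->L'->B->R'->B->plug->B
Final: ciphertext=HBCGDHCHB, RIGHT=4, LEFT=6

Answer: HBCGDHCHB 4 6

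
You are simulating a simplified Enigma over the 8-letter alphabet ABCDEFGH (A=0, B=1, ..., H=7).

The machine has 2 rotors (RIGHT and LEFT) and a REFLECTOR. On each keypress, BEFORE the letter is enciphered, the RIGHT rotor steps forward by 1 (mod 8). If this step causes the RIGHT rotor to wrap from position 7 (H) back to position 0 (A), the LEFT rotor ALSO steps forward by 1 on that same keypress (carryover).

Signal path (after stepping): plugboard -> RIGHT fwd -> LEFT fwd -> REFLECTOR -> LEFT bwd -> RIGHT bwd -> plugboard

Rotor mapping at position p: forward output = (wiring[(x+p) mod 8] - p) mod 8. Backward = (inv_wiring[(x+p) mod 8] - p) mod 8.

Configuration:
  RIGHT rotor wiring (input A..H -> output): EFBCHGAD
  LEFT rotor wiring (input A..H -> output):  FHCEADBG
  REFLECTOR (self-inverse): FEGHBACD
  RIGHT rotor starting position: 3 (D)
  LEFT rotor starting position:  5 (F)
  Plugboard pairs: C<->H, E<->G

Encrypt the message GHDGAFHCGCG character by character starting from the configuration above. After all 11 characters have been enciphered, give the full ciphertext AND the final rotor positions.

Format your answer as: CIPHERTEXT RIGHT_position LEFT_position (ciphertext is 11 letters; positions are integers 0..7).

Answer: HDHBCHGDBGF 6 6

Derivation:
Char 1 ('G'): step: R->4, L=5; G->plug->E->R->A->L->G->refl->C->L'->E->R'->C->plug->H
Char 2 ('H'): step: R->5, L=5; H->plug->C->R->G->L->H->refl->D->L'->H->R'->D->plug->D
Char 3 ('D'): step: R->6, L=5; D->plug->D->R->H->L->D->refl->H->L'->G->R'->C->plug->H
Char 4 ('G'): step: R->7, L=5; G->plug->E->R->D->L->A->refl->F->L'->F->R'->B->plug->B
Char 5 ('A'): step: R->0, L->6 (L advanced); A->plug->A->R->E->L->E->refl->B->L'->D->R'->H->plug->C
Char 6 ('F'): step: R->1, L=6; F->plug->F->R->H->L->F->refl->A->L'->B->R'->C->plug->H
Char 7 ('H'): step: R->2, L=6; H->plug->C->R->F->L->G->refl->C->L'->G->R'->E->plug->G
Char 8 ('C'): step: R->3, L=6; C->plug->H->R->G->L->C->refl->G->L'->F->R'->D->plug->D
Char 9 ('G'): step: R->4, L=6; G->plug->E->R->A->L->D->refl->H->L'->C->R'->B->plug->B
Char 10 ('C'): step: R->5, L=6; C->plug->H->R->C->L->H->refl->D->L'->A->R'->E->plug->G
Char 11 ('G'): step: R->6, L=6; G->plug->E->R->D->L->B->refl->E->L'->E->R'->F->plug->F
Final: ciphertext=HDHBCHGDBGF, RIGHT=6, LEFT=6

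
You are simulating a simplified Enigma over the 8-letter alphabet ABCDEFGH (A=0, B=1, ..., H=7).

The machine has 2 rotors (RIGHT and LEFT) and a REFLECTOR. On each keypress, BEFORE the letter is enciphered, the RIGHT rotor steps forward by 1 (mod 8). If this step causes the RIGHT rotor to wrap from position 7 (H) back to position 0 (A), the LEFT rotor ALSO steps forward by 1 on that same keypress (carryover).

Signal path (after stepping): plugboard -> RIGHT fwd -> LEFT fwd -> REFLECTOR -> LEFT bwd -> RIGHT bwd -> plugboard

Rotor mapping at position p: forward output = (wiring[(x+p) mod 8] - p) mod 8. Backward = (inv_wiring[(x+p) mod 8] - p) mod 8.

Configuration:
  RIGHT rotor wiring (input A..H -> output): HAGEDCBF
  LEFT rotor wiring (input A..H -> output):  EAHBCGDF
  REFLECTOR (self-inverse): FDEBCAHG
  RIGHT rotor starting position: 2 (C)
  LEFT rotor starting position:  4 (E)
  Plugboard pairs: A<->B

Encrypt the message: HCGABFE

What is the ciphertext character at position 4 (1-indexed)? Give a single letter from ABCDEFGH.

Char 1 ('H'): step: R->3, L=4; H->plug->H->R->D->L->B->refl->D->L'->G->R'->D->plug->D
Char 2 ('C'): step: R->4, L=4; C->plug->C->R->F->L->E->refl->C->L'->B->R'->D->plug->D
Char 3 ('G'): step: R->5, L=4; G->plug->G->R->H->L->F->refl->A->L'->E->R'->B->plug->A
Char 4 ('A'): step: R->6, L=4; A->plug->B->R->H->L->F->refl->A->L'->E->R'->H->plug->H

H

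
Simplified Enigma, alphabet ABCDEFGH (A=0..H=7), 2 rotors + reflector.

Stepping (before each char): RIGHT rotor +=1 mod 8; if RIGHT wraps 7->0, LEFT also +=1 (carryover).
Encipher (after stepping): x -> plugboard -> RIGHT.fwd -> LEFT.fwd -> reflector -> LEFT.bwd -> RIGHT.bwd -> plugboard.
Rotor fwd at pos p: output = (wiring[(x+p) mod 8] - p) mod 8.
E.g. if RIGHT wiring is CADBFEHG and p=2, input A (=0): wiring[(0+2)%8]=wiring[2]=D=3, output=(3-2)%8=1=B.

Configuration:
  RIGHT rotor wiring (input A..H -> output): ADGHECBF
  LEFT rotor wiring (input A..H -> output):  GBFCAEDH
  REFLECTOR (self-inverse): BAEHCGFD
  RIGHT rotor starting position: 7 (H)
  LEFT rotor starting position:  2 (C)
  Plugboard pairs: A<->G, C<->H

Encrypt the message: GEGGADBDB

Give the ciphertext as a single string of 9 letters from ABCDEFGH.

Answer: CHEHCACHF

Derivation:
Char 1 ('G'): step: R->0, L->3 (L advanced); G->plug->A->R->A->L->H->refl->D->L'->F->R'->H->plug->C
Char 2 ('E'): step: R->1, L=3; E->plug->E->R->B->L->F->refl->G->L'->G->R'->C->plug->H
Char 3 ('G'): step: R->2, L=3; G->plug->A->R->E->L->E->refl->C->L'->H->R'->E->plug->E
Char 4 ('G'): step: R->3, L=3; G->plug->A->R->E->L->E->refl->C->L'->H->R'->C->plug->H
Char 5 ('A'): step: R->4, L=3; A->plug->G->R->C->L->B->refl->A->L'->D->R'->H->plug->C
Char 6 ('D'): step: R->5, L=3; D->plug->D->R->D->L->A->refl->B->L'->C->R'->G->plug->A
Char 7 ('B'): step: R->6, L=3; B->plug->B->R->H->L->C->refl->E->L'->E->R'->H->plug->C
Char 8 ('D'): step: R->7, L=3; D->plug->D->R->H->L->C->refl->E->L'->E->R'->C->plug->H
Char 9 ('B'): step: R->0, L->4 (L advanced); B->plug->B->R->D->L->D->refl->H->L'->C->R'->F->plug->F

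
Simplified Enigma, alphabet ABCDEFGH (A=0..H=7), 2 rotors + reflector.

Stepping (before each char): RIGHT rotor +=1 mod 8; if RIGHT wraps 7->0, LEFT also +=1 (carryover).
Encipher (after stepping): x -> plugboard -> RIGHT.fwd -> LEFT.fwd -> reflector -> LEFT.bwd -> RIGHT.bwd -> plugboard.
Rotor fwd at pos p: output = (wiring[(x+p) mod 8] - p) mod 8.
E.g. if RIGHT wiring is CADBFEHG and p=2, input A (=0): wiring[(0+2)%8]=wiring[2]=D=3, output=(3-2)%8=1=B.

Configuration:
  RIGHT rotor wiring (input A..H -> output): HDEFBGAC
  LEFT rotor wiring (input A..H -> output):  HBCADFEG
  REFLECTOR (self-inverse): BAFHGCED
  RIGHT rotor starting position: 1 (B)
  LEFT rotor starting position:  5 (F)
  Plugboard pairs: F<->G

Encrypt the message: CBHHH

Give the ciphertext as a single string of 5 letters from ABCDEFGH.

Answer: DHDGA

Derivation:
Char 1 ('C'): step: R->2, L=5; C->plug->C->R->H->L->G->refl->E->L'->E->R'->D->plug->D
Char 2 ('B'): step: R->3, L=5; B->plug->B->R->G->L->D->refl->H->L'->B->R'->H->plug->H
Char 3 ('H'): step: R->4, L=5; H->plug->H->R->B->L->H->refl->D->L'->G->R'->D->plug->D
Char 4 ('H'): step: R->5, L=5; H->plug->H->R->E->L->E->refl->G->L'->H->R'->F->plug->G
Char 5 ('H'): step: R->6, L=5; H->plug->H->R->A->L->A->refl->B->L'->C->R'->A->plug->A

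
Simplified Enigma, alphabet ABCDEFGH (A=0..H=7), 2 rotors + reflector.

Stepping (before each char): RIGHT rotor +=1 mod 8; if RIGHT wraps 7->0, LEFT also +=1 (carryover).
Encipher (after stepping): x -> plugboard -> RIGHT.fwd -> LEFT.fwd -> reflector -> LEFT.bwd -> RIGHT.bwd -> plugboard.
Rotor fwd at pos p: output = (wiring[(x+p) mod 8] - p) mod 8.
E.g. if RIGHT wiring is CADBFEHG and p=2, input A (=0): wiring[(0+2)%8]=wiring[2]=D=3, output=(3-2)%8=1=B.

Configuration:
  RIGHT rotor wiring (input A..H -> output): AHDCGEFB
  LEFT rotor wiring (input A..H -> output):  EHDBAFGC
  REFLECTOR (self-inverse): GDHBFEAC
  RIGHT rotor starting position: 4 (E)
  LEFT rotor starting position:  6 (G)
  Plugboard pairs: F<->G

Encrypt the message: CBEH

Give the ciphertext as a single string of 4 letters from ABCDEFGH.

Char 1 ('C'): step: R->5, L=6; C->plug->C->R->E->L->F->refl->E->L'->B->R'->H->plug->H
Char 2 ('B'): step: R->6, L=6; B->plug->B->R->D->L->B->refl->D->L'->F->R'->E->plug->E
Char 3 ('E'): step: R->7, L=6; E->plug->E->R->D->L->B->refl->D->L'->F->R'->G->plug->F
Char 4 ('H'): step: R->0, L->7 (L advanced); H->plug->H->R->B->L->F->refl->E->L'->D->R'->C->plug->C

Answer: HEFC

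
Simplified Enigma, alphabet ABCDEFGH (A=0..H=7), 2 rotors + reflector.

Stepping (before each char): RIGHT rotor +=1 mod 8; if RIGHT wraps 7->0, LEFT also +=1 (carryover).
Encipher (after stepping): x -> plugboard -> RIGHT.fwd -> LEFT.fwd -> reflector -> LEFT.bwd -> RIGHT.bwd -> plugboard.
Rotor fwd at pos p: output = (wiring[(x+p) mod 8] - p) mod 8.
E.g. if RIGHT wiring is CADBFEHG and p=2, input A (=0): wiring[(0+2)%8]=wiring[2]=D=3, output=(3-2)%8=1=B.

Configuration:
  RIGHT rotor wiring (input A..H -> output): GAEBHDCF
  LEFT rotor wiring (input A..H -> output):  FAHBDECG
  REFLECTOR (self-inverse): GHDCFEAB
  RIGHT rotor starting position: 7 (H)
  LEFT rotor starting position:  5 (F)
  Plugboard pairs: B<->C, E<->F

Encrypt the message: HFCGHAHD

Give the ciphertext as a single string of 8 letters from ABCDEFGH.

Answer: EGDEABEH

Derivation:
Char 1 ('H'): step: R->0, L->6 (L advanced); H->plug->H->R->F->L->D->refl->C->L'->D->R'->F->plug->E
Char 2 ('F'): step: R->1, L=6; F->plug->E->R->C->L->H->refl->B->L'->E->R'->G->plug->G
Char 3 ('C'): step: R->2, L=6; C->plug->B->R->H->L->G->refl->A->L'->B->R'->D->plug->D
Char 4 ('G'): step: R->3, L=6; G->plug->G->R->F->L->D->refl->C->L'->D->R'->F->plug->E
Char 5 ('H'): step: R->4, L=6; H->plug->H->R->F->L->D->refl->C->L'->D->R'->A->plug->A
Char 6 ('A'): step: R->5, L=6; A->plug->A->R->G->L->F->refl->E->L'->A->R'->C->plug->B
Char 7 ('H'): step: R->6, L=6; H->plug->H->R->F->L->D->refl->C->L'->D->R'->F->plug->E
Char 8 ('D'): step: R->7, L=6; D->plug->D->R->F->L->D->refl->C->L'->D->R'->H->plug->H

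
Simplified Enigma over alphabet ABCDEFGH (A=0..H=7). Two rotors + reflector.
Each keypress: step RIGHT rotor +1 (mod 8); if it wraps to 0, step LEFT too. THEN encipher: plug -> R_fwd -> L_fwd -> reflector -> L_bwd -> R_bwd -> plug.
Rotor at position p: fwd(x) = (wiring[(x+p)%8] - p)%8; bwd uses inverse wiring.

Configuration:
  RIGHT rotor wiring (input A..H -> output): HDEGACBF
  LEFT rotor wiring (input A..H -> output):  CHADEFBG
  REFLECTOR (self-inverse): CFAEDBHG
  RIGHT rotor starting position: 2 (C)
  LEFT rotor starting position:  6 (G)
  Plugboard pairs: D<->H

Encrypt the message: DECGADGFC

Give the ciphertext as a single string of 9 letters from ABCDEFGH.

Answer: FCHFEBEGE

Derivation:
Char 1 ('D'): step: R->3, L=6; D->plug->H->R->B->L->A->refl->C->L'->E->R'->F->plug->F
Char 2 ('E'): step: R->4, L=6; E->plug->E->R->D->L->B->refl->F->L'->F->R'->C->plug->C
Char 3 ('C'): step: R->5, L=6; C->plug->C->R->A->L->D->refl->E->L'->C->R'->D->plug->H
Char 4 ('G'): step: R->6, L=6; G->plug->G->R->C->L->E->refl->D->L'->A->R'->F->plug->F
Char 5 ('A'): step: R->7, L=6; A->plug->A->R->G->L->G->refl->H->L'->H->R'->E->plug->E
Char 6 ('D'): step: R->0, L->7 (L advanced); D->plug->H->R->F->L->F->refl->B->L'->D->R'->B->plug->B
Char 7 ('G'): step: R->1, L=7; G->plug->G->R->E->L->E->refl->D->L'->B->R'->E->plug->E
Char 8 ('F'): step: R->2, L=7; F->plug->F->R->D->L->B->refl->F->L'->F->R'->G->plug->G
Char 9 ('C'): step: R->3, L=7; C->plug->C->R->H->L->C->refl->A->L'->C->R'->E->plug->E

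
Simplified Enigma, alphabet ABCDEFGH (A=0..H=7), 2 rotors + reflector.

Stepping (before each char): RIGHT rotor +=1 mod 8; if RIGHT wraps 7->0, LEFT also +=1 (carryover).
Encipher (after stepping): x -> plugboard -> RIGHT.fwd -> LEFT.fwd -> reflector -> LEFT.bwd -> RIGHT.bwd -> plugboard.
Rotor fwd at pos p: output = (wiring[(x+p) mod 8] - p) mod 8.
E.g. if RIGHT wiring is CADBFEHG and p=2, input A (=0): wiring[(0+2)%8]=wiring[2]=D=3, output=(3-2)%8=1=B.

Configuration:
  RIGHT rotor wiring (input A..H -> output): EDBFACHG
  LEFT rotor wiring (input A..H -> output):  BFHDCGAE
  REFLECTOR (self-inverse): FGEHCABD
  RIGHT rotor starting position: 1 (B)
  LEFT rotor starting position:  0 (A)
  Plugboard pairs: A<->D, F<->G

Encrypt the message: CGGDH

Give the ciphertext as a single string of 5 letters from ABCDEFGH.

Char 1 ('C'): step: R->2, L=0; C->plug->C->R->G->L->A->refl->F->L'->B->R'->H->plug->H
Char 2 ('G'): step: R->3, L=0; G->plug->F->R->B->L->F->refl->A->L'->G->R'->H->plug->H
Char 3 ('G'): step: R->4, L=0; G->plug->F->R->H->L->E->refl->C->L'->E->R'->A->plug->D
Char 4 ('D'): step: R->5, L=0; D->plug->A->R->F->L->G->refl->B->L'->A->R'->G->plug->F
Char 5 ('H'): step: R->6, L=0; H->plug->H->R->E->L->C->refl->E->L'->H->R'->F->plug->G

Answer: HHDFG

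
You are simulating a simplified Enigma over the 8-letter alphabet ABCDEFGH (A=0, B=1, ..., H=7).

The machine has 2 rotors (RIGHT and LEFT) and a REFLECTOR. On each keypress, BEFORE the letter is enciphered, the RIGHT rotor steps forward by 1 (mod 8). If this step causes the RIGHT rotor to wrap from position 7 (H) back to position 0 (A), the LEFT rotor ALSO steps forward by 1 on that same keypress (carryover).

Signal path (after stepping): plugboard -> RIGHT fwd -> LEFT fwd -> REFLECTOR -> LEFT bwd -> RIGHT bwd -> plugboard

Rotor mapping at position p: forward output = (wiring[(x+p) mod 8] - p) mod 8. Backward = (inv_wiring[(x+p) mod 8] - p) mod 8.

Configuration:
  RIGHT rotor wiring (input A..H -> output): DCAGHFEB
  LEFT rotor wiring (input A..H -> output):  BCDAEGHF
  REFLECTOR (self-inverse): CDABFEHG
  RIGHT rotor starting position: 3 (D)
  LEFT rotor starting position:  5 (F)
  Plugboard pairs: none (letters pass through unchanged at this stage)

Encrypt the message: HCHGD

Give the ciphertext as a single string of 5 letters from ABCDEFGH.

Char 1 ('H'): step: R->4, L=5; H->plug->H->R->C->L->A->refl->C->L'->B->R'->B->plug->B
Char 2 ('C'): step: R->5, L=5; C->plug->C->R->E->L->F->refl->E->L'->D->R'->F->plug->F
Char 3 ('H'): step: R->6, L=5; H->plug->H->R->H->L->H->refl->G->L'->F->R'->C->plug->C
Char 4 ('G'): step: R->7, L=5; G->plug->G->R->G->L->D->refl->B->L'->A->R'->F->plug->F
Char 5 ('D'): step: R->0, L->6 (L advanced); D->plug->D->R->G->L->G->refl->H->L'->B->R'->H->plug->H

Answer: BFCFH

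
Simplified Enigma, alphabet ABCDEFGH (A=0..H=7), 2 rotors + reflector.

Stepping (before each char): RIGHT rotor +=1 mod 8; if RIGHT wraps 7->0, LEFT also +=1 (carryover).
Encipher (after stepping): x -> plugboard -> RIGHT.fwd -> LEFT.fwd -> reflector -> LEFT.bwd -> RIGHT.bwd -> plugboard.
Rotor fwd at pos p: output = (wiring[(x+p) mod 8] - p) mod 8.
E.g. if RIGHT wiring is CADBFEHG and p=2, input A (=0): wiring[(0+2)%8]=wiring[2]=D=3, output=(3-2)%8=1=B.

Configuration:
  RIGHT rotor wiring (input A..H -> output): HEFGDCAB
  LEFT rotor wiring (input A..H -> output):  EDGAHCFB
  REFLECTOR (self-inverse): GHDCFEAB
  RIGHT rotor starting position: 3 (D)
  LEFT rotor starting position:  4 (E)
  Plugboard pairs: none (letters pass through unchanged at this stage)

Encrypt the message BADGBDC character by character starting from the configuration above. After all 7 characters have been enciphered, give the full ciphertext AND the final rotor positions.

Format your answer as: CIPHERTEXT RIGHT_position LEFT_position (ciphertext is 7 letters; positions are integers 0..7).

Char 1 ('B'): step: R->4, L=4; B->plug->B->R->G->L->C->refl->D->L'->A->R'->F->plug->F
Char 2 ('A'): step: R->5, L=4; A->plug->A->R->F->L->H->refl->B->L'->C->R'->D->plug->D
Char 3 ('D'): step: R->6, L=4; D->plug->D->R->G->L->C->refl->D->L'->A->R'->F->plug->F
Char 4 ('G'): step: R->7, L=4; G->plug->G->R->D->L->F->refl->E->L'->H->R'->E->plug->E
Char 5 ('B'): step: R->0, L->5 (L advanced); B->plug->B->R->E->L->G->refl->A->L'->B->R'->H->plug->H
Char 6 ('D'): step: R->1, L=5; D->plug->D->R->C->L->E->refl->F->L'->A->R'->G->plug->G
Char 7 ('C'): step: R->2, L=5; C->plug->C->R->B->L->A->refl->G->L'->E->R'->B->plug->B
Final: ciphertext=FDFEHGB, RIGHT=2, LEFT=5

Answer: FDFEHGB 2 5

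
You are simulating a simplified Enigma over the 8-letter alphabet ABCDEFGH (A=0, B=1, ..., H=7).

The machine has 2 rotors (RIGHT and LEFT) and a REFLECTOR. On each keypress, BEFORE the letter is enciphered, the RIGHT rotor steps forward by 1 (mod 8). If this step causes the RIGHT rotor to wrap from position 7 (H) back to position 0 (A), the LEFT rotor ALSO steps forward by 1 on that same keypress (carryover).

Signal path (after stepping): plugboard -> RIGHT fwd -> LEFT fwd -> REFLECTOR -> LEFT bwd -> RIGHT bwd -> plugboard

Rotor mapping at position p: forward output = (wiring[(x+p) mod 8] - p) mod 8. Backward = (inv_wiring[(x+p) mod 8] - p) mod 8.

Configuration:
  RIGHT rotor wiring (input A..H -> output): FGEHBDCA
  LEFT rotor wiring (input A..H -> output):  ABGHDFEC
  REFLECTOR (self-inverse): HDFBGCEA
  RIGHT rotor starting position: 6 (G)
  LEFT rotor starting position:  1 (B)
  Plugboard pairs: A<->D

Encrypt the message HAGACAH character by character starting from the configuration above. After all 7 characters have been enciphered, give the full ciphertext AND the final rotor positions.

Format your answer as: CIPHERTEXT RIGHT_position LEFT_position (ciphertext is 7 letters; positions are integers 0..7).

Answer: DDDHBEE 5 2

Derivation:
Char 1 ('H'): step: R->7, L=1; H->plug->H->R->D->L->C->refl->F->L'->B->R'->A->plug->D
Char 2 ('A'): step: R->0, L->2 (L advanced); A->plug->D->R->H->L->H->refl->A->L'->F->R'->A->plug->D
Char 3 ('G'): step: R->1, L=2; G->plug->G->R->H->L->H->refl->A->L'->F->R'->A->plug->D
Char 4 ('A'): step: R->2, L=2; A->plug->D->R->B->L->F->refl->C->L'->E->R'->H->plug->H
Char 5 ('C'): step: R->3, L=2; C->plug->C->R->A->L->E->refl->G->L'->G->R'->B->plug->B
Char 6 ('A'): step: R->4, L=2; A->plug->D->R->E->L->C->refl->F->L'->B->R'->E->plug->E
Char 7 ('H'): step: R->5, L=2; H->plug->H->R->E->L->C->refl->F->L'->B->R'->E->plug->E
Final: ciphertext=DDDHBEE, RIGHT=5, LEFT=2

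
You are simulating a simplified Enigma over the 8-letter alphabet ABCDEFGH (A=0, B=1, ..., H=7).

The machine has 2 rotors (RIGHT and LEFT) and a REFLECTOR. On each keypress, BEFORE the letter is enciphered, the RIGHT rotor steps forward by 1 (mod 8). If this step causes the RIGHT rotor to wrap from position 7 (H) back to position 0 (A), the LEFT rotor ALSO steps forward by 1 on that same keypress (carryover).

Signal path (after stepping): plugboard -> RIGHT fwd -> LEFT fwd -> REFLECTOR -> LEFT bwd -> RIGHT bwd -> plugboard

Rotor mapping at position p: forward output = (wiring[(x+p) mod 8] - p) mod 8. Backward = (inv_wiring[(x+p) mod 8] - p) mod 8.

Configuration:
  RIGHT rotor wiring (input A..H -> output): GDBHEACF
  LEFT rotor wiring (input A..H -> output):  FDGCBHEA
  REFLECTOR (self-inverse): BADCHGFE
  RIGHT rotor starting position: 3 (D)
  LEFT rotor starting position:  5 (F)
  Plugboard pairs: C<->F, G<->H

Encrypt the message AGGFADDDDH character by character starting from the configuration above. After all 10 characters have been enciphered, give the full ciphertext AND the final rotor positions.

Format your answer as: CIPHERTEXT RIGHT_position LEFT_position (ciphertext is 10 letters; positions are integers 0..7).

Char 1 ('A'): step: R->4, L=5; A->plug->A->R->A->L->C->refl->D->L'->C->R'->E->plug->E
Char 2 ('G'): step: R->5, L=5; G->plug->H->R->H->L->E->refl->H->L'->B->R'->D->plug->D
Char 3 ('G'): step: R->6, L=5; G->plug->H->R->C->L->D->refl->C->L'->A->R'->C->plug->F
Char 4 ('F'): step: R->7, L=5; F->plug->C->R->E->L->G->refl->F->L'->G->R'->A->plug->A
Char 5 ('A'): step: R->0, L->6 (L advanced); A->plug->A->R->G->L->D->refl->C->L'->B->R'->C->plug->F
Char 6 ('D'): step: R->1, L=6; D->plug->D->R->D->L->F->refl->G->L'->A->R'->B->plug->B
Char 7 ('D'): step: R->2, L=6; D->plug->D->R->G->L->D->refl->C->L'->B->R'->H->plug->G
Char 8 ('D'): step: R->3, L=6; D->plug->D->R->H->L->B->refl->A->L'->E->R'->A->plug->A
Char 9 ('D'): step: R->4, L=6; D->plug->D->R->B->L->C->refl->D->L'->G->R'->C->plug->F
Char 10 ('H'): step: R->5, L=6; H->plug->G->R->C->L->H->refl->E->L'->F->R'->B->plug->B
Final: ciphertext=EDFAFBGAFB, RIGHT=5, LEFT=6

Answer: EDFAFBGAFB 5 6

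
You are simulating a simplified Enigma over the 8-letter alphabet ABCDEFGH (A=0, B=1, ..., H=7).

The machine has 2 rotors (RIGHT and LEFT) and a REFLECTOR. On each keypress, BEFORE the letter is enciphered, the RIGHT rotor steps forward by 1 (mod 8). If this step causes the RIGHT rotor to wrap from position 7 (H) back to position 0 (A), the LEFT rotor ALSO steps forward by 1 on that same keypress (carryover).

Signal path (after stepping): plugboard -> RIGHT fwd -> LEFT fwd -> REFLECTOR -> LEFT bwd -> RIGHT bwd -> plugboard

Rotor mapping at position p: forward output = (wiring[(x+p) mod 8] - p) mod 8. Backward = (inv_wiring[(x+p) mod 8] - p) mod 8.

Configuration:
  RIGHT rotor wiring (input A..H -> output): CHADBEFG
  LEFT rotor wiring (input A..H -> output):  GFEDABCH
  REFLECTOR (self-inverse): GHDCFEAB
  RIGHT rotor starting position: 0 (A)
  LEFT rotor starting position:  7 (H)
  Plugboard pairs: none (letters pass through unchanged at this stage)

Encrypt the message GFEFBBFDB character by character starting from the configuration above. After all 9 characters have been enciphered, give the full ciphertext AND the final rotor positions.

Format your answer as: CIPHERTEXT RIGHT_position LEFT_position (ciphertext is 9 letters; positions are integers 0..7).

Answer: HEGGEECHG 1 0

Derivation:
Char 1 ('G'): step: R->1, L=7; G->plug->G->R->F->L->B->refl->H->L'->B->R'->H->plug->H
Char 2 ('F'): step: R->2, L=7; F->plug->F->R->E->L->E->refl->F->L'->D->R'->E->plug->E
Char 3 ('E'): step: R->3, L=7; E->plug->E->R->D->L->F->refl->E->L'->E->R'->G->plug->G
Char 4 ('F'): step: R->4, L=7; F->plug->F->R->D->L->F->refl->E->L'->E->R'->G->plug->G
Char 5 ('B'): step: R->5, L=7; B->plug->B->R->A->L->A->refl->G->L'->C->R'->E->plug->E
Char 6 ('B'): step: R->6, L=7; B->plug->B->R->A->L->A->refl->G->L'->C->R'->E->plug->E
Char 7 ('F'): step: R->7, L=7; F->plug->F->R->C->L->G->refl->A->L'->A->R'->C->plug->C
Char 8 ('D'): step: R->0, L->0 (L advanced); D->plug->D->R->D->L->D->refl->C->L'->G->R'->H->plug->H
Char 9 ('B'): step: R->1, L=0; B->plug->B->R->H->L->H->refl->B->L'->F->R'->G->plug->G
Final: ciphertext=HEGGEECHG, RIGHT=1, LEFT=0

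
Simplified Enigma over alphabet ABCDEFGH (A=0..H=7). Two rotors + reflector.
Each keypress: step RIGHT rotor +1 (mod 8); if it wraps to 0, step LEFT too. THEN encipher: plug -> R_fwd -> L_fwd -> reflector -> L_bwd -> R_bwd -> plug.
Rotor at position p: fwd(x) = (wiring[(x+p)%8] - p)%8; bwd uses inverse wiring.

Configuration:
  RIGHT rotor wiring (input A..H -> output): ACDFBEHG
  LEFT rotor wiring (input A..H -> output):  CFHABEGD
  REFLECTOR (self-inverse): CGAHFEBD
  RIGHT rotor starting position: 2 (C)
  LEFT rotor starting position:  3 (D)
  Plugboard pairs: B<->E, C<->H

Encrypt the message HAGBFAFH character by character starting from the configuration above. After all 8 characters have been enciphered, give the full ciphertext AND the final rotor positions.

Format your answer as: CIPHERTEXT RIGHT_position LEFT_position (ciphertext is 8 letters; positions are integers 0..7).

Answer: AHAGEGBC 2 4

Derivation:
Char 1 ('H'): step: R->3, L=3; H->plug->C->R->B->L->G->refl->B->L'->C->R'->A->plug->A
Char 2 ('A'): step: R->4, L=3; A->plug->A->R->F->L->H->refl->D->L'->D->R'->C->plug->H
Char 3 ('G'): step: R->5, L=3; G->plug->G->R->A->L->F->refl->E->L'->H->R'->A->plug->A
Char 4 ('B'): step: R->6, L=3; B->plug->E->R->F->L->H->refl->D->L'->D->R'->G->plug->G
Char 5 ('F'): step: R->7, L=3; F->plug->F->R->C->L->B->refl->G->L'->B->R'->B->plug->E
Char 6 ('A'): step: R->0, L->4 (L advanced); A->plug->A->R->A->L->F->refl->E->L'->H->R'->G->plug->G
Char 7 ('F'): step: R->1, L=4; F->plug->F->R->G->L->D->refl->H->L'->D->R'->E->plug->B
Char 8 ('H'): step: R->2, L=4; H->plug->C->R->H->L->E->refl->F->L'->A->R'->H->plug->C
Final: ciphertext=AHAGEGBC, RIGHT=2, LEFT=4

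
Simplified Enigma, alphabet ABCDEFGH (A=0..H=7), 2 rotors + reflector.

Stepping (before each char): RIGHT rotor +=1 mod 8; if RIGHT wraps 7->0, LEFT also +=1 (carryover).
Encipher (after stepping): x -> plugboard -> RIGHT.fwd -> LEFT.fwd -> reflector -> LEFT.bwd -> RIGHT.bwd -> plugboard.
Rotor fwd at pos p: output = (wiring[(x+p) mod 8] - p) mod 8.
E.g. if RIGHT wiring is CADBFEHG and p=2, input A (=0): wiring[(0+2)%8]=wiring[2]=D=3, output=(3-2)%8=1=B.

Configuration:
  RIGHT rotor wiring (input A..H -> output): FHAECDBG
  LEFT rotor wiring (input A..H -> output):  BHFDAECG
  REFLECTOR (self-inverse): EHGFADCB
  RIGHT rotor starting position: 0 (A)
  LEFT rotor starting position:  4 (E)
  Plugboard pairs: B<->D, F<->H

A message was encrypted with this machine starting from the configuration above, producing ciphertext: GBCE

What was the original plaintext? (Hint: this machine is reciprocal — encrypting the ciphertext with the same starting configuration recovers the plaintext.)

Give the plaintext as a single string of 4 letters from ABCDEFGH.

Answer: FCAF

Derivation:
Char 1 ('G'): step: R->1, L=4; G->plug->G->R->F->L->D->refl->F->L'->E->R'->H->plug->F
Char 2 ('B'): step: R->2, L=4; B->plug->D->R->B->L->A->refl->E->L'->A->R'->C->plug->C
Char 3 ('C'): step: R->3, L=4; C->plug->C->R->A->L->E->refl->A->L'->B->R'->A->plug->A
Char 4 ('E'): step: R->4, L=4; E->plug->E->R->B->L->A->refl->E->L'->A->R'->H->plug->F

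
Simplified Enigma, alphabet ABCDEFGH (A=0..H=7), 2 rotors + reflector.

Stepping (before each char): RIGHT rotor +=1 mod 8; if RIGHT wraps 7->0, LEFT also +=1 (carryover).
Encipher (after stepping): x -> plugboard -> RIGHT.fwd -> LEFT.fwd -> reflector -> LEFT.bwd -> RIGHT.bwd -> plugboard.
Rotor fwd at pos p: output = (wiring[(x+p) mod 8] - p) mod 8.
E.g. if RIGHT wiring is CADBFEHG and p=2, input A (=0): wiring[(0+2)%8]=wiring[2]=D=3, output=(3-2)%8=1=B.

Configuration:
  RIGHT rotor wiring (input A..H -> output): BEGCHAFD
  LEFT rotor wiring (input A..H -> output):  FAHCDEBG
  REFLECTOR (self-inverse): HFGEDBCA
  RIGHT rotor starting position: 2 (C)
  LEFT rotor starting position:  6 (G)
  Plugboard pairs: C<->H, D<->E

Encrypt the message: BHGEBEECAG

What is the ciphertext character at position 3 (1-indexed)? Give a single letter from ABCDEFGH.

Char 1 ('B'): step: R->3, L=6; B->plug->B->R->E->L->B->refl->F->L'->G->R'->F->plug->F
Char 2 ('H'): step: R->4, L=6; H->plug->C->R->B->L->A->refl->H->L'->C->R'->G->plug->G
Char 3 ('G'): step: R->5, L=6; G->plug->G->R->F->L->E->refl->D->L'->A->R'->B->plug->B

B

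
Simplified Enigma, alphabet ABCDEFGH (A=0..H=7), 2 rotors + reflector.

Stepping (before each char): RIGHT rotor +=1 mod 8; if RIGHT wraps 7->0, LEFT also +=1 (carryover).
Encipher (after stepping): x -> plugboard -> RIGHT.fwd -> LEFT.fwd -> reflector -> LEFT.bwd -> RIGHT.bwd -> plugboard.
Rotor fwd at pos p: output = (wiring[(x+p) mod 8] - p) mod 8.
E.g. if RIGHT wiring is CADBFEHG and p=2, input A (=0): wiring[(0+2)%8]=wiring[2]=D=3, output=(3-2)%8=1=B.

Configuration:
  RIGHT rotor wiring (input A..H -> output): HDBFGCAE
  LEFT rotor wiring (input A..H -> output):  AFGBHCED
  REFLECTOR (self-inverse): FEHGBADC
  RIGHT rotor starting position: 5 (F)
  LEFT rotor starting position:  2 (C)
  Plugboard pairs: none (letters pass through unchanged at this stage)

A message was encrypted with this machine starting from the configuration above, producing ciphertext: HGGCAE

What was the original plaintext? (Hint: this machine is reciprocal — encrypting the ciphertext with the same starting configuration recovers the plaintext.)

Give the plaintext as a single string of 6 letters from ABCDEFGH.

Char 1 ('H'): step: R->6, L=2; H->plug->H->R->E->L->C->refl->H->L'->B->R'->C->plug->C
Char 2 ('G'): step: R->7, L=2; G->plug->G->R->D->L->A->refl->F->L'->C->R'->D->plug->D
Char 3 ('G'): step: R->0, L->3 (L advanced); G->plug->G->R->A->L->G->refl->D->L'->H->R'->A->plug->A
Char 4 ('C'): step: R->1, L=3; C->plug->C->R->E->L->A->refl->F->L'->F->R'->D->plug->D
Char 5 ('A'): step: R->2, L=3; A->plug->A->R->H->L->D->refl->G->L'->A->R'->D->plug->D
Char 6 ('E'): step: R->3, L=3; E->plug->E->R->B->L->E->refl->B->L'->D->R'->B->plug->B

Answer: CDADDB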